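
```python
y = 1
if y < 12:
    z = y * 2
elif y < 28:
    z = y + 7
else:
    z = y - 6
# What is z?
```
Trace:
  y=1
  y=1, z=2

Final answer: 2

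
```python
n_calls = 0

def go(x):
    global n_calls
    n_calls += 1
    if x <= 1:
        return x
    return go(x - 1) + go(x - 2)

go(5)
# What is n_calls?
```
Call trace (a repeated sub-call is expanded the first time; later identical calls just restate its return value):
go(x=5)
  go(x=4)
    go(x=3)
      go(x=2)
        go(x=1)
        -> return 1
        go(x=0)
        -> return 0
      -> return 1
      go(x=1)
      -> return 1
    -> return 2
    go(x=2) -> return 1  (same call as traced above)
  -> return 3
  go(x=3) -> return 2  (same call as traced above)
-> return 5

n_calls is incremented once per call, so count the calls in each subtree. Let C(x) = number of calls made by go(x).
C(0) = C(1) = 1 (base case, no recursion); C(x) = 1 + C(x - 1) + C(x - 2) otherwise.
C(2) = 1 + C(1) + C(0) = 1 + 1 + 1 = 3
C(3) = 1 + C(2) + C(1) = 1 + 3 + 1 = 5
C(4) = 1 + C(3) + C(2) = 1 + 5 + 3 = 9
C(5) = 1 + C(4) + C(3) = 1 + 9 + 5 = 15
n_calls = C(5) = 15

Final answer: 15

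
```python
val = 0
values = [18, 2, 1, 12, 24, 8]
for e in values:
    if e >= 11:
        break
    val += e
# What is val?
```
Trace:
  val=0
  val=0, e=18

Final answer: 0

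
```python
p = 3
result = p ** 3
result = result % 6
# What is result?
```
Trace:
  p=3
  p=3, result=27
  p=3, result=3

Final answer: 3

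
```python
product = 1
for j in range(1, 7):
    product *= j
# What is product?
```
Trace:
  product=1
  product=1, j=1
  product=2, j=2
  product=6, j=3
  product=24, j=4
  product=120, j=5
  product=720, j=6

Final answer: 720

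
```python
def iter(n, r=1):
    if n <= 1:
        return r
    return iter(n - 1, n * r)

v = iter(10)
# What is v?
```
Call trace:
iter(n=10, r=1)
  iter(n=9, r=10)
    iter(n=8, r=90)
      iter(n=7, r=720)
        iter(n=6, r=5040)
          iter(n=5, r=30240)
            iter(n=4, r=151200)
              iter(n=3, r=604800)
                iter(n=2, r=1814400)
                  iter(n=1, r=3628800)
                  -> return 3628800
                -> return 3628800
              -> return 3628800
            -> return 3628800
          -> return 3628800
        -> return 3628800
      -> return 3628800
    -> return 3628800
  -> return 3628800
-> return 3628800

Final answer: 3628800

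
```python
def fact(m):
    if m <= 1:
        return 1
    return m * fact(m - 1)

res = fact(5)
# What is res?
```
Call trace:
fact(m=5)
  fact(m=4)
    fact(m=3)
      fact(m=2)
        fact(m=1)
        -> return 1
      -> return 2
    -> return 6
  -> return 24
-> return 120

Final answer: 120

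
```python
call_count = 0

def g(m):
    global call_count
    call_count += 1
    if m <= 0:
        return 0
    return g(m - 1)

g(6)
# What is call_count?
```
Call trace:
g(m=6)
  g(m=5)
    g(m=4)
      g(m=3)
        g(m=2)
          g(m=1)
            g(m=0)
            -> return 0
          -> return 0
        -> return 0
      -> return 0
    -> return 0
  -> return 0
-> return 0

call_count is incremented once per call. g is entered once for each m = 6, 5, 4, 3, 2, 1, 0 (the m <= 0 call returns without recursing), i.e. 6 + 1 calls.
call_count = 7

Final answer: 7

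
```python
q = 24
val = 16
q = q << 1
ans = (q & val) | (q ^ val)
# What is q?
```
Trace:
  q=24
  q=24, val=16
  q=48, val=16
  q=48, val=16, ans=48

Final answer: 48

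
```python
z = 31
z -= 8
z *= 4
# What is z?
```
Trace:
  z=31
  z=23
  z=92

Final answer: 92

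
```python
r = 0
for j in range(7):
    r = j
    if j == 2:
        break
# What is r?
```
Trace:
  r=0
  r=0, j=0
  r=1, j=1
  r=2, j=2

Final answer: 2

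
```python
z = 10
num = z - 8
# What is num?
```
Trace:
  z=10
  z=10, num=2

Final answer: 2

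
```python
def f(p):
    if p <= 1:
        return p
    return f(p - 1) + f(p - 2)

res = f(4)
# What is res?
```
Call trace (a repeated sub-call is expanded the first time; later identical calls just restate its return value):
f(p=4)
  f(p=3)
    f(p=2)
      f(p=1)
      -> return 1
      f(p=0)
      -> return 0
    -> return 1
    f(p=1)
    -> return 1
  -> return 2
  f(p=2) -> return 1  (same call as traced above)
-> return 3

Final answer: 3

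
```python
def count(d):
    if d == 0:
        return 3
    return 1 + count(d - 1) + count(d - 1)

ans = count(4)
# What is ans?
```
Call trace (a repeated sub-call is expanded the first time; later identical calls just restate its return value):
count(d=4)
  count(d=3)
    count(d=2)
      count(d=1)
        count(d=0)
        -> return 3
        count(d=0)
        -> return 3
      -> return 7
      count(d=1) -> return 7  (same call as traced above)
    -> return 15
    count(d=2) -> return 15  (same call as traced above)
  -> return 31
  count(d=3) -> return 31  (same call as traced above)
-> return 63

Final answer: 63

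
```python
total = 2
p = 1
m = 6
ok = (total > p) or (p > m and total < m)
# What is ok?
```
Trace:
  total=2
  total=2, p=1
  total=2, p=1, m=6
  total=2, p=1, m=6, ok=True

Final answer: True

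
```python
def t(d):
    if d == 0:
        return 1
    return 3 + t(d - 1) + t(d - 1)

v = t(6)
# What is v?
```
Call trace (a repeated sub-call is expanded the first time; later identical calls just restate its return value):
t(d=6)
  t(d=5)
    t(d=4)
      t(d=3)
        t(d=2)
          t(d=1)
            t(d=0)
            -> return 1
            t(d=0)
            -> return 1
          -> return 5
          t(d=1) -> return 5  (same call as traced above)
        -> return 13
        t(d=2) -> return 13  (same call as traced above)
      -> return 29
      t(d=3) -> return 29  (same call as traced above)
    -> return 61
    t(d=4) -> return 61  (same call as traced above)
  -> return 125
  t(d=5) -> return 125  (same call as traced above)
-> return 253

Final answer: 253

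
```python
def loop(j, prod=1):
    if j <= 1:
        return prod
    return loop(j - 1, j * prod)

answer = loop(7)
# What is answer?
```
Call trace:
loop(j=7, prod=1)
  loop(j=6, prod=7)
    loop(j=5, prod=42)
      loop(j=4, prod=210)
        loop(j=3, prod=840)
          loop(j=2, prod=2520)
            loop(j=1, prod=5040)
            -> return 5040
          -> return 5040
        -> return 5040
      -> return 5040
    -> return 5040
  -> return 5040
-> return 5040

Final answer: 5040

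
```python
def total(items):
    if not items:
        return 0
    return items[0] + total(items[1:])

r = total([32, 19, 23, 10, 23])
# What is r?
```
Call trace:
total(items=[32, 19, 23, 10, 23])
  total(items=[19, 23, 10, 23])
    total(items=[23, 10, 23])
      total(items=[10, 23])
        total(items=[23])
          total(items=[])
          -> return 0
        -> return 23
      -> return 33
    -> return 56
  -> return 75
-> return 107

Final answer: 107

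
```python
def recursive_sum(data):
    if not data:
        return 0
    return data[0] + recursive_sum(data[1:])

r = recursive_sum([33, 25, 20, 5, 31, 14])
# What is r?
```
Call trace:
recursive_sum(data=[33, 25, 20, 5, 31, 14])
  recursive_sum(data=[25, 20, 5, 31, 14])
    recursive_sum(data=[20, 5, 31, 14])
      recursive_sum(data=[5, 31, 14])
        recursive_sum(data=[31, 14])
          recursive_sum(data=[14])
            recursive_sum(data=[])
            -> return 0
          -> return 14
        -> return 45
      -> return 50
    -> return 70
  -> return 95
-> return 128

Final answer: 128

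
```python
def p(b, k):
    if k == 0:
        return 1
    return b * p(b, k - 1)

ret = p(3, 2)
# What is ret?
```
Call trace:
p(b=3, k=2)
  p(b=3, k=1)
    p(b=3, k=0)
    -> return 1
  -> return 3
-> return 9

Final answer: 9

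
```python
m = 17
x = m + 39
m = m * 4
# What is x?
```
Trace:
  m=17
  m=17, x=56
  m=68, x=56

Final answer: 56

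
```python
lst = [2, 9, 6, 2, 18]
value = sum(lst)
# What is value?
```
Trace:
  lst=[2, 9, 6, 2, 18]
  lst=[2, 9, 6, 2, 18], value=37

Final answer: 37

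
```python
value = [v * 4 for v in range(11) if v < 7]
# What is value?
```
Trace:
  v=0
  v=1
  v=2
  v=3
  v=4
  v=5
  v=6
  v=7
  v=8
  v=9
  v=10
  value=[0, 4, 8, 12, 16, 20, 24]

Final answer: [0, 4, 8, 12, 16, 20, 24]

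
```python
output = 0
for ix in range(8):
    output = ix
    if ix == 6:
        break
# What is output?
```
Trace:
  output=0
  output=0, ix=0
  output=1, ix=1
  output=2, ix=2
  output=3, ix=3
  output=4, ix=4
  output=5, ix=5
  output=6, ix=6

Final answer: 6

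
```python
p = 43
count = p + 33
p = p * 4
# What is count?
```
Trace:
  p=43
  p=43, count=76
  p=172, count=76

Final answer: 76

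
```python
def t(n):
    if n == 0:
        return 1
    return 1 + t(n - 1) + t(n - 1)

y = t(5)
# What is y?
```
Call trace (a repeated sub-call is expanded the first time; later identical calls just restate its return value):
t(n=5)
  t(n=4)
    t(n=3)
      t(n=2)
        t(n=1)
          t(n=0)
          -> return 1
          t(n=0)
          -> return 1
        -> return 3
        t(n=1) -> return 3  (same call as traced above)
      -> return 7
      t(n=2) -> return 7  (same call as traced above)
    -> return 15
    t(n=3) -> return 15  (same call as traced above)
  -> return 31
  t(n=4) -> return 31  (same call as traced above)
-> return 63

Final answer: 63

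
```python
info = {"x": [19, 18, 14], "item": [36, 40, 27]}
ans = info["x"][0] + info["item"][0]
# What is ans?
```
Trace:
  info={'x': [19, 18, 14], 'item': [36, 40, 27]}
  info={'x': [19, 18, 14], 'item': [36, 40, 27]}, ans=55

Final answer: 55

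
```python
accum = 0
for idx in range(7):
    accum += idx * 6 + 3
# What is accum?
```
Trace:
  accum=0
  accum=3, idx=0
  accum=12, idx=1
  accum=27, idx=2
  accum=48, idx=3
  accum=75, idx=4
  accum=108, idx=5
  accum=147, idx=6

Final answer: 147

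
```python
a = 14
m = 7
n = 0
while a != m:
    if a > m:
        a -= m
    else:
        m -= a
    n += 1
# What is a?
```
Trace:
  a=14
  a=14, m=7
  a=14, m=7, n=0
  a=7, m=7, n=1

Final answer: 7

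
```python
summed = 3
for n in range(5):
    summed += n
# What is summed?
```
Trace:
  summed=3
  summed=3, n=0
  summed=4, n=1
  summed=6, n=2
  summed=9, n=3
  summed=13, n=4

Final answer: 13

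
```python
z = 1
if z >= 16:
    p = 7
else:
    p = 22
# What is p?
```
Trace:
  z=1
  z=1, p=22

Final answer: 22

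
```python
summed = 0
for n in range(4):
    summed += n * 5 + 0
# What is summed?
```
Trace:
  summed=0
  summed=0, n=0
  summed=5, n=1
  summed=15, n=2
  summed=30, n=3

Final answer: 30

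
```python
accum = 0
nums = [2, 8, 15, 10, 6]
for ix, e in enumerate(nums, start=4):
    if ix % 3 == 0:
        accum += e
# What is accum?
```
Trace:
  accum=0
  accum=0, ix=4, e=2
  accum=0, ix=5, e=8
  accum=15, ix=6, e=15
  accum=15, ix=7, e=10
  accum=15, ix=8, e=6

Final answer: 15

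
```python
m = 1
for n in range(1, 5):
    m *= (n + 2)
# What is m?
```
Trace:
  m=1
  m=3, n=1
  m=12, n=2
  m=60, n=3
  m=360, n=4

Final answer: 360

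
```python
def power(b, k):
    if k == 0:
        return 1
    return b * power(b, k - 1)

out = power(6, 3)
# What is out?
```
Call trace:
power(b=6, k=3)
  power(b=6, k=2)
    power(b=6, k=1)
      power(b=6, k=0)
      -> return 1
    -> return 6
  -> return 36
-> return 216

Final answer: 216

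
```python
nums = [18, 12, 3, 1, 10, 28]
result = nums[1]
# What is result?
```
Trace:
  nums=[18, 12, 3, 1, 10, 28]
  nums=[18, 12, 3, 1, 10, 28], result=12

Final answer: 12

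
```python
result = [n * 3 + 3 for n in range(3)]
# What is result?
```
Trace:
  n=0
  n=1
  n=2
  result=[3, 6, 9]

Final answer: [3, 6, 9]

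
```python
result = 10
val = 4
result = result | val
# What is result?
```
Trace:
  result=10
  result=10, val=4
  result=14, val=4

Final answer: 14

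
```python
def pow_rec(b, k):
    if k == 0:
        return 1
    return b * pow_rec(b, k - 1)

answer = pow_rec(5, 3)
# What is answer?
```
Call trace:
pow_rec(b=5, k=3)
  pow_rec(b=5, k=2)
    pow_rec(b=5, k=1)
      pow_rec(b=5, k=0)
      -> return 1
    -> return 5
  -> return 25
-> return 125

Final answer: 125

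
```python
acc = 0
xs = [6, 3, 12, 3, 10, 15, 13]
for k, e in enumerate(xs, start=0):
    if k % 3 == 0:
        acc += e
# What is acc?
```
Trace:
  acc=0
  acc=6, k=0, e=6
  acc=6, k=1, e=3
  acc=6, k=2, e=12
  acc=9, k=3, e=3
  acc=9, k=4, e=10
  acc=9, k=5, e=15
  acc=22, k=6, e=13

Final answer: 22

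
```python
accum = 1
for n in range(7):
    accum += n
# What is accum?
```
Trace:
  accum=1
  accum=1, n=0
  accum=2, n=1
  accum=4, n=2
  accum=7, n=3
  accum=11, n=4
  accum=16, n=5
  accum=22, n=6

Final answer: 22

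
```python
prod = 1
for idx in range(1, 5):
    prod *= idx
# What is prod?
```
Trace:
  prod=1
  prod=1, idx=1
  prod=2, idx=2
  prod=6, idx=3
  prod=24, idx=4

Final answer: 24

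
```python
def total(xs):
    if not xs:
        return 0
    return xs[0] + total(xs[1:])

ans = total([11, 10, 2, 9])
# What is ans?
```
Call trace:
total(xs=[11, 10, 2, 9])
  total(xs=[10, 2, 9])
    total(xs=[2, 9])
      total(xs=[9])
        total(xs=[])
        -> return 0
      -> return 9
    -> return 11
  -> return 21
-> return 32

Final answer: 32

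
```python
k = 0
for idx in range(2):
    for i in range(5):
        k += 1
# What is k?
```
Trace:
  k=0
  k=1, idx=0, i=0
  k=2, idx=0, i=1
  k=3, idx=0, i=2
  k=4, idx=0, i=3
  k=5, idx=0, i=4
  k=6, idx=1, i=0
  k=7, idx=1, i=1
  k=8, idx=1, i=2
  k=9, idx=1, i=3
  k=10, idx=1, i=4

Final answer: 10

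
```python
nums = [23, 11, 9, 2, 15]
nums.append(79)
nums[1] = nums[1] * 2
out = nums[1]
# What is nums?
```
Trace:
  nums=[23, 11, 9, 2, 15]
  nums=[23, 11, 9, 2, 15, 79]
  nums=[23, 22, 9, 2, 15, 79]
  nums=[23, 22, 9, 2, 15, 79], out=22

Final answer: [23, 22, 9, 2, 15, 79]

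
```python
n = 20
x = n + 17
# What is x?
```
Trace:
  n=20
  n=20, x=37

Final answer: 37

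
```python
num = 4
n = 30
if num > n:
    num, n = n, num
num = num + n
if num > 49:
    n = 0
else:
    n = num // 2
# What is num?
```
Trace:
  num=4
  num=4, n=30
  num=4, n=30
  num=34, n=30
  num=34, n=17

Final answer: 34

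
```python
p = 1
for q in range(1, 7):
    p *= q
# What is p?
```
Trace:
  p=1
  p=1, q=1
  p=2, q=2
  p=6, q=3
  p=24, q=4
  p=120, q=5
  p=720, q=6

Final answer: 720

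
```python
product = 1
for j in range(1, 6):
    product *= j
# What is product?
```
Trace:
  product=1
  product=1, j=1
  product=2, j=2
  product=6, j=3
  product=24, j=4
  product=120, j=5

Final answer: 120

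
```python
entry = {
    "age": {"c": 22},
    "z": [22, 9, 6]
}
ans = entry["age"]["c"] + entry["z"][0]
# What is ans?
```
Trace:
  entry={'age': {'c': 22}, 'z': [22, 9, 6]}
  entry={'age': {'c': 22}, 'z': [22, 9, 6]}, ans=44

Final answer: 44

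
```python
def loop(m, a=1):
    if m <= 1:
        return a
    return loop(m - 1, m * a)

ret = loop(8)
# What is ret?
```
Call trace:
loop(m=8, a=1)
  loop(m=7, a=8)
    loop(m=6, a=56)
      loop(m=5, a=336)
        loop(m=4, a=1680)
          loop(m=3, a=6720)
            loop(m=2, a=20160)
              loop(m=1, a=40320)
              -> return 40320
            -> return 40320
          -> return 40320
        -> return 40320
      -> return 40320
    -> return 40320
  -> return 40320
-> return 40320

Final answer: 40320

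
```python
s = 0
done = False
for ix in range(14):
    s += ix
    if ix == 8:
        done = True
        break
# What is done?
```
Trace:
  s=0
  s=0, done=False
  s=0, done=False, ix=0
  s=1, done=False, ix=1
  s=3, done=False, ix=2
  s=6, done=False, ix=3
  s=10, done=False, ix=4
  s=15, done=False, ix=5
  s=21, done=False, ix=6
  s=28, done=False, ix=7
  s=36, done=True, ix=8

Final answer: True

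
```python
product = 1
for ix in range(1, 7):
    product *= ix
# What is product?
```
Trace:
  product=1
  product=1, ix=1
  product=2, ix=2
  product=6, ix=3
  product=24, ix=4
  product=120, ix=5
  product=720, ix=6

Final answer: 720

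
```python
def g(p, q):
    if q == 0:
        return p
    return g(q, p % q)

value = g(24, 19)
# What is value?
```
Call trace:
g(p=24, q=19)
  g(p=19, q=5)
    g(p=5, q=4)
      g(p=4, q=1)
        g(p=1, q=0)
        -> return 1
      -> return 1
    -> return 1
  -> return 1
-> return 1

Final answer: 1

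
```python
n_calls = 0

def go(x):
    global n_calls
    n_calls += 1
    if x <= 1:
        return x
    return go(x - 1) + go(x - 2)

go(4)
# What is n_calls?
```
Call trace (a repeated sub-call is expanded the first time; later identical calls just restate its return value):
go(x=4)
  go(x=3)
    go(x=2)
      go(x=1)
      -> return 1
      go(x=0)
      -> return 0
    -> return 1
    go(x=1)
    -> return 1
  -> return 2
  go(x=2) -> return 1  (same call as traced above)
-> return 3

n_calls is incremented once per call, so count the calls in each subtree. Let C(x) = number of calls made by go(x).
C(0) = C(1) = 1 (base case, no recursion); C(x) = 1 + C(x - 1) + C(x - 2) otherwise.
C(2) = 1 + C(1) + C(0) = 1 + 1 + 1 = 3
C(3) = 1 + C(2) + C(1) = 1 + 3 + 1 = 5
C(4) = 1 + C(3) + C(2) = 1 + 5 + 3 = 9
n_calls = C(4) = 9

Final answer: 9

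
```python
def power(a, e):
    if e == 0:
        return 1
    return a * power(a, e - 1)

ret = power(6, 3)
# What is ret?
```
Call trace:
power(a=6, e=3)
  power(a=6, e=2)
    power(a=6, e=1)
      power(a=6, e=0)
      -> return 1
    -> return 6
  -> return 36
-> return 216

Final answer: 216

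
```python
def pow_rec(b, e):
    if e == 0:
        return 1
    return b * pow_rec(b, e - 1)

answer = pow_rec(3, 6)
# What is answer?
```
Call trace:
pow_rec(b=3, e=6)
  pow_rec(b=3, e=5)
    pow_rec(b=3, e=4)
      pow_rec(b=3, e=3)
        pow_rec(b=3, e=2)
          pow_rec(b=3, e=1)
            pow_rec(b=3, e=0)
            -> return 1
          -> return 3
        -> return 9
      -> return 27
    -> return 81
  -> return 243
-> return 729

Final answer: 729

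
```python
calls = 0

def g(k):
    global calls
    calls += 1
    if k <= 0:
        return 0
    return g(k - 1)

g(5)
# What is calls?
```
Call trace:
g(k=5)
  g(k=4)
    g(k=3)
      g(k=2)
        g(k=1)
          g(k=0)
          -> return 0
        -> return 0
      -> return 0
    -> return 0
  -> return 0
-> return 0

calls is incremented once per call. g is entered once for each k = 5, 4, 3, 2, 1, 0 (the k <= 0 call returns without recursing), i.e. 5 + 1 calls.
calls = 6

Final answer: 6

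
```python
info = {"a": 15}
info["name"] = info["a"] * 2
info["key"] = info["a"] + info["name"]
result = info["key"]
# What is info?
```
Trace:
  info={'a': 15}
  info={'a': 15, 'name': 30}
  info={'a': 15, 'name': 30, 'key': 45}
  info={'a': 15, 'name': 30, 'key': 45}, result=45

Final answer: {'a': 15, 'name': 30, 'key': 45}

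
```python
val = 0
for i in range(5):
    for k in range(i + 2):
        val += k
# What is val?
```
Trace:
  val=0
  val=0, i=0, k=0
  val=1, i=0, k=1
  val=1, i=1, k=0
  val=2, i=1, k=1
  val=4, i=1, k=2
  val=4, i=2, k=0
  val=5, i=2, k=1
  val=7, i=2, k=2
  val=10, i=2, k=3
  val=10, i=3, k=0
  val=11, i=3, k=1
  val=13, i=3, k=2
  val=16, i=3, k=3
  val=20, i=3, k=4
  val=20, i=4, k=0
  val=21, i=4, k=1
  val=23, i=4, k=2
  val=26, i=4, k=3
  val=30, i=4, k=4
  val=35, i=4, k=5

Final answer: 35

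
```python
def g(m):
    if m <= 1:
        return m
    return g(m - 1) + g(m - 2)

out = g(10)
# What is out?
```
Call trace (a repeated sub-call is expanded the first time; later identical calls just restate its return value):
g(m=10)
  g(m=9)
    g(m=8)
      g(m=7)
        g(m=6)
          g(m=5)
            g(m=4)
              g(m=3)
                g(m=2)
                  g(m=1)
                  -> return 1
                  g(m=0)
                  -> return 0
                -> return 1
                g(m=1)
                -> return 1
              -> return 2
              g(m=2) -> return 1  (same call as traced above)
            -> return 3
            g(m=3) -> return 2  (same call as traced above)
          -> return 5
          g(m=4) -> return 3  (same call as traced above)
        -> return 8
        g(m=5) -> return 5  (same call as traced above)
      -> return 13
      g(m=6) -> return 8  (same call as traced above)
    -> return 21
    g(m=7) -> return 13  (same call as traced above)
  -> return 34
  g(m=8) -> return 21  (same call as traced above)
-> return 55

Final answer: 55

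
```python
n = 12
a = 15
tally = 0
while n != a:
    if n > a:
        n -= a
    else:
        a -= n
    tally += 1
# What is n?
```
Trace:
  n=12
  n=12, a=15
  n=12, a=15, tally=0
  n=12, a=3, tally=1
  n=9, a=3, tally=2
  n=6, a=3, tally=3
  n=3, a=3, tally=4

Final answer: 3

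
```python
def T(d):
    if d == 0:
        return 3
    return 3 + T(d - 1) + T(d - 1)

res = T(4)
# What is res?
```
Call trace (a repeated sub-call is expanded the first time; later identical calls just restate its return value):
T(d=4)
  T(d=3)
    T(d=2)
      T(d=1)
        T(d=0)
        -> return 3
        T(d=0)
        -> return 3
      -> return 9
      T(d=1) -> return 9  (same call as traced above)
    -> return 21
    T(d=2) -> return 21  (same call as traced above)
  -> return 45
  T(d=3) -> return 45  (same call as traced above)
-> return 93

Final answer: 93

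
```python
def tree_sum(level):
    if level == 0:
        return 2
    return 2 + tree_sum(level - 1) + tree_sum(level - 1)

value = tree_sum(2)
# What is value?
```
Call trace (a repeated sub-call is expanded the first time; later identical calls just restate its return value):
tree_sum(level=2)
  tree_sum(level=1)
    tree_sum(level=0)
    -> return 2
    tree_sum(level=0)
    -> return 2
  -> return 6
  tree_sum(level=1) -> return 6  (same call as traced above)
-> return 14

Final answer: 14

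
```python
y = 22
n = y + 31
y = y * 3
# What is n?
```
Trace:
  y=22
  y=22, n=53
  y=66, n=53

Final answer: 53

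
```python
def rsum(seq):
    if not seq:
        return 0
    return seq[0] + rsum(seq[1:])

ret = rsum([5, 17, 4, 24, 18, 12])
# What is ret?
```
Call trace:
rsum(seq=[5, 17, 4, 24, 18, 12])
  rsum(seq=[17, 4, 24, 18, 12])
    rsum(seq=[4, 24, 18, 12])
      rsum(seq=[24, 18, 12])
        rsum(seq=[18, 12])
          rsum(seq=[12])
            rsum(seq=[])
            -> return 0
          -> return 12
        -> return 30
      -> return 54
    -> return 58
  -> return 75
-> return 80

Final answer: 80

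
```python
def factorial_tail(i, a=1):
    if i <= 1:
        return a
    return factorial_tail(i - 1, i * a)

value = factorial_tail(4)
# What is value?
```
Call trace:
factorial_tail(i=4, a=1)
  factorial_tail(i=3, a=4)
    factorial_tail(i=2, a=12)
      factorial_tail(i=1, a=24)
      -> return 24
    -> return 24
  -> return 24
-> return 24

Final answer: 24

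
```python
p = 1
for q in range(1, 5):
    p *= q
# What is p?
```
Trace:
  p=1
  p=1, q=1
  p=2, q=2
  p=6, q=3
  p=24, q=4

Final answer: 24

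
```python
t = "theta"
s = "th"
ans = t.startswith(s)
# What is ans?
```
Trace:
  t='theta'
  t='theta', s='th'
  t='theta', s='th', ans=True

Final answer: True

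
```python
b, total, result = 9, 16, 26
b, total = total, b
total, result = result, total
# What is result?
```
Trace:
  b=9, total=16, result=26
  b=16, total=9, result=26
  b=16, total=26, result=9

Final answer: 9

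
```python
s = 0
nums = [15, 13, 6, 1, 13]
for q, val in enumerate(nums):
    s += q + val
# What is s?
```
Trace:
  s=0
  s=15, q=0, val=15
  s=29, q=1, val=13
  s=37, q=2, val=6
  s=41, q=3, val=1
  s=58, q=4, val=13

Final answer: 58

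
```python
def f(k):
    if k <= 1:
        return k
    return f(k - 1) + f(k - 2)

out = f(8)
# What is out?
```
Call trace (a repeated sub-call is expanded the first time; later identical calls just restate its return value):
f(k=8)
  f(k=7)
    f(k=6)
      f(k=5)
        f(k=4)
          f(k=3)
            f(k=2)
              f(k=1)
              -> return 1
              f(k=0)
              -> return 0
            -> return 1
            f(k=1)
            -> return 1
          -> return 2
          f(k=2) -> return 1  (same call as traced above)
        -> return 3
        f(k=3) -> return 2  (same call as traced above)
      -> return 5
      f(k=4) -> return 3  (same call as traced above)
    -> return 8
    f(k=5) -> return 5  (same call as traced above)
  -> return 13
  f(k=6) -> return 8  (same call as traced above)
-> return 21

Final answer: 21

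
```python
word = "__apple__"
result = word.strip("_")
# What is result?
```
Trace:
  word='__apple__'
  word='__apple__', result='apple'

Final answer: 'apple'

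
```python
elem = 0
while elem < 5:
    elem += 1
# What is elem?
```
Trace:
  elem=0
  elem=1
  elem=2
  elem=3
  elem=4
  elem=5

Final answer: 5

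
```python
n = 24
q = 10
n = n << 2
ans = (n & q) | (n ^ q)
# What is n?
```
Trace:
  n=24
  n=24, q=10
  n=96, q=10
  n=96, q=10, ans=106

Final answer: 96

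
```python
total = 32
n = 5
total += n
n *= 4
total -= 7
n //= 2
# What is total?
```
Trace:
  total=32
  total=32, n=5
  total=37, n=5
  total=37, n=20
  total=30, n=20
  total=30, n=10

Final answer: 30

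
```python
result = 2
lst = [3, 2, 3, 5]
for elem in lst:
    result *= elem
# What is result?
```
Trace:
  result=2
  result=6, elem=3
  result=12, elem=2
  result=36, elem=3
  result=180, elem=5

Final answer: 180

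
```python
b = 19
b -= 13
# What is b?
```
Trace:
  b=19
  b=6

Final answer: 6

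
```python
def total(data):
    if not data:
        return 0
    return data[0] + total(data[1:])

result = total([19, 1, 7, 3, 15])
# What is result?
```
Call trace:
total(data=[19, 1, 7, 3, 15])
  total(data=[1, 7, 3, 15])
    total(data=[7, 3, 15])
      total(data=[3, 15])
        total(data=[15])
          total(data=[])
          -> return 0
        -> return 15
      -> return 18
    -> return 25
  -> return 26
-> return 45

Final answer: 45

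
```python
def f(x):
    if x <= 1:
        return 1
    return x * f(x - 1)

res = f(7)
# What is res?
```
Call trace:
f(x=7)
  f(x=6)
    f(x=5)
      f(x=4)
        f(x=3)
          f(x=2)
            f(x=1)
            -> return 1
          -> return 2
        -> return 6
      -> return 24
    -> return 120
  -> return 720
-> return 5040

Final answer: 5040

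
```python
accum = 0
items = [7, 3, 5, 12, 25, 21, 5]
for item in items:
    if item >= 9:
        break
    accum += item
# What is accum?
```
Trace:
  accum=0
  accum=7, item=7
  accum=10, item=3
  accum=15, item=5
  accum=15, item=12

Final answer: 15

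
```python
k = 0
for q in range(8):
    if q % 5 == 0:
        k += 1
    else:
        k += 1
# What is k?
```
Trace:
  k=0
  k=1, q=0
  k=2, q=1
  k=3, q=2
  k=4, q=3
  k=5, q=4
  k=6, q=5
  k=7, q=6
  k=8, q=7

Final answer: 8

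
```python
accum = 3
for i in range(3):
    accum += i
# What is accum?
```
Trace:
  accum=3
  accum=3, i=0
  accum=4, i=1
  accum=6, i=2

Final answer: 6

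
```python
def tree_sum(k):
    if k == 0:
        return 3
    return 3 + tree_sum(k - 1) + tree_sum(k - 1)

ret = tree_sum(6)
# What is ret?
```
Call trace (a repeated sub-call is expanded the first time; later identical calls just restate its return value):
tree_sum(k=6)
  tree_sum(k=5)
    tree_sum(k=4)
      tree_sum(k=3)
        tree_sum(k=2)
          tree_sum(k=1)
            tree_sum(k=0)
            -> return 3
            tree_sum(k=0)
            -> return 3
          -> return 9
          tree_sum(k=1) -> return 9  (same call as traced above)
        -> return 21
        tree_sum(k=2) -> return 21  (same call as traced above)
      -> return 45
      tree_sum(k=3) -> return 45  (same call as traced above)
    -> return 93
    tree_sum(k=4) -> return 93  (same call as traced above)
  -> return 189
  tree_sum(k=5) -> return 189  (same call as traced above)
-> return 381

Final answer: 381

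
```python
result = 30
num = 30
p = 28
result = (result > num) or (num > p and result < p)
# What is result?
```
Trace:
  result=30
  result=30, num=30
  result=30, num=30, p=28
  result=False, num=30, p=28

Final answer: False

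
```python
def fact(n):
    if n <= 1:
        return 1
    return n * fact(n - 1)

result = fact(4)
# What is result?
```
Call trace:
fact(n=4)
  fact(n=3)
    fact(n=2)
      fact(n=1)
      -> return 1
    -> return 2
  -> return 6
-> return 24

Final answer: 24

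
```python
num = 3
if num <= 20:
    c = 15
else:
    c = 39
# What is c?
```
Trace:
  num=3
  num=3, c=15

Final answer: 15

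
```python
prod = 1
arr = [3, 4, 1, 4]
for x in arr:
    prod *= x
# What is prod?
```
Trace:
  prod=1
  prod=3, x=3
  prod=12, x=4
  prod=12, x=1
  prod=48, x=4

Final answer: 48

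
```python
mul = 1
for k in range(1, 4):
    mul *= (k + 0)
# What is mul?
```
Trace:
  mul=1
  mul=1, k=1
  mul=2, k=2
  mul=6, k=3

Final answer: 6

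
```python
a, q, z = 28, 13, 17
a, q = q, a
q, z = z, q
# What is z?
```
Trace:
  a=28, q=13, z=17
  a=13, q=28, z=17
  a=13, q=17, z=28

Final answer: 28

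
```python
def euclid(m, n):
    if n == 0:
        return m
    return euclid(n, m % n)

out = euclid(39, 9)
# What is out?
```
Call trace:
euclid(m=39, n=9)
  euclid(m=9, n=3)
    euclid(m=3, n=0)
    -> return 3
  -> return 3
-> return 3

Final answer: 3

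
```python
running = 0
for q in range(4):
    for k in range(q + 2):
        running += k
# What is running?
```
Trace:
  running=0
  running=0, q=0, k=0
  running=1, q=0, k=1
  running=1, q=1, k=0
  running=2, q=1, k=1
  running=4, q=1, k=2
  running=4, q=2, k=0
  running=5, q=2, k=1
  running=7, q=2, k=2
  running=10, q=2, k=3
  running=10, q=3, k=0
  running=11, q=3, k=1
  running=13, q=3, k=2
  running=16, q=3, k=3
  running=20, q=3, k=4

Final answer: 20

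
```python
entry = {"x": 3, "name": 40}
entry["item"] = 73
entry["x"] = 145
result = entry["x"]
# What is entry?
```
Trace:
  entry={'x': 3, 'name': 40}
  entry={'x': 3, 'name': 40, 'item': 73}
  entry={'x': 145, 'name': 40, 'item': 73}
  entry={'x': 145, 'name': 40, 'item': 73}, result=145

Final answer: {'x': 145, 'name': 40, 'item': 73}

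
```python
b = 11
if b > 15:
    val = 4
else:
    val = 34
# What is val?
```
Trace:
  b=11
  b=11, val=34

Final answer: 34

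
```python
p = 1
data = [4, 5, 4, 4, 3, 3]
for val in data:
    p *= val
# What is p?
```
Trace:
  p=1
  p=4, val=4
  p=20, val=5
  p=80, val=4
  p=320, val=4
  p=960, val=3
  p=2880, val=3

Final answer: 2880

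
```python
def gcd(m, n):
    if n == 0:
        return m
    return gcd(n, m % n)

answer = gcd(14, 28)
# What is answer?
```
Call trace:
gcd(m=14, n=28)
  gcd(m=28, n=14)
    gcd(m=14, n=0)
    -> return 14
  -> return 14
-> return 14

Final answer: 14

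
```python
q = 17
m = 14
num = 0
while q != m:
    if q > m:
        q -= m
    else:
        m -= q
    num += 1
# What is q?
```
Trace:
  q=17
  q=17, m=14
  q=17, m=14, num=0
  q=3, m=14, num=1
  q=3, m=11, num=2
  q=3, m=8, num=3
  q=3, m=5, num=4
  q=3, m=2, num=5
  q=1, m=2, num=6
  q=1, m=1, num=7

Final answer: 1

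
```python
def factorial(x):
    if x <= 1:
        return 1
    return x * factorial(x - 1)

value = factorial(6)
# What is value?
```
Call trace:
factorial(x=6)
  factorial(x=5)
    factorial(x=4)
      factorial(x=3)
        factorial(x=2)
          factorial(x=1)
          -> return 1
        -> return 2
      -> return 6
    -> return 24
  -> return 120
-> return 720

Final answer: 720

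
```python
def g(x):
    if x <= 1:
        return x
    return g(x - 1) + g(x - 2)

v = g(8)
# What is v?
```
Call trace (a repeated sub-call is expanded the first time; later identical calls just restate its return value):
g(x=8)
  g(x=7)
    g(x=6)
      g(x=5)
        g(x=4)
          g(x=3)
            g(x=2)
              g(x=1)
              -> return 1
              g(x=0)
              -> return 0
            -> return 1
            g(x=1)
            -> return 1
          -> return 2
          g(x=2) -> return 1  (same call as traced above)
        -> return 3
        g(x=3) -> return 2  (same call as traced above)
      -> return 5
      g(x=4) -> return 3  (same call as traced above)
    -> return 8
    g(x=5) -> return 5  (same call as traced above)
  -> return 13
  g(x=6) -> return 8  (same call as traced above)
-> return 21

Final answer: 21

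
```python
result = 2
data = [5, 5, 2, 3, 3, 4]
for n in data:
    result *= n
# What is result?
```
Trace:
  result=2
  result=10, n=5
  result=50, n=5
  result=100, n=2
  result=300, n=3
  result=900, n=3
  result=3600, n=4

Final answer: 3600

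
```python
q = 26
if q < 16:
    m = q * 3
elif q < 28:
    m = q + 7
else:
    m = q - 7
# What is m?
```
Trace:
  q=26
  q=26, m=33

Final answer: 33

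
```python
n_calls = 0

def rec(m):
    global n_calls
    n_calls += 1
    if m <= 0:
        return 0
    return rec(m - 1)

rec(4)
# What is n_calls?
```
Call trace:
rec(m=4)
  rec(m=3)
    rec(m=2)
      rec(m=1)
        rec(m=0)
        -> return 0
      -> return 0
    -> return 0
  -> return 0
-> return 0

n_calls is incremented once per call. rec is entered once for each m = 4, 3, 2, 1, 0 (the m <= 0 call returns without recursing), i.e. 4 + 1 calls.
n_calls = 5

Final answer: 5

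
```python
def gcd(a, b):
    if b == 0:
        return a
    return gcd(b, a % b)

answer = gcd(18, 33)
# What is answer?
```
Call trace:
gcd(a=18, b=33)
  gcd(a=33, b=18)
    gcd(a=18, b=15)
      gcd(a=15, b=3)
        gcd(a=3, b=0)
        -> return 3
      -> return 3
    -> return 3
  -> return 3
-> return 3

Final answer: 3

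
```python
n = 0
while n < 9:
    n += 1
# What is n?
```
Trace:
  n=0
  n=1
  n=2
  n=3
  n=4
  n=5
  n=6
  n=7
  n=8
  n=9

Final answer: 9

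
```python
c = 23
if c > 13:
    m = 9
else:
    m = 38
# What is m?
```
Trace:
  c=23
  c=23, m=9

Final answer: 9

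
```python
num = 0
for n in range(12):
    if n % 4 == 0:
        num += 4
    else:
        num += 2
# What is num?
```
Trace:
  num=0
  num=4, n=0
  num=6, n=1
  num=8, n=2
  num=10, n=3
  num=14, n=4
  num=16, n=5
  num=18, n=6
  num=20, n=7
  num=24, n=8
  num=26, n=9
  num=28, n=10
  num=30, n=11

Final answer: 30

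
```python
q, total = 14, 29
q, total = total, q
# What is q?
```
Trace:
  q=14, total=29
  q=29, total=14

Final answer: 29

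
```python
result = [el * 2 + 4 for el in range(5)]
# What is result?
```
Trace:
  el=0
  el=1
  el=2
  el=3
  el=4
  result=[4, 6, 8, 10, 12]

Final answer: [4, 6, 8, 10, 12]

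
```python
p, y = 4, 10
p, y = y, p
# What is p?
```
Trace:
  p=4, y=10
  p=10, y=4

Final answer: 10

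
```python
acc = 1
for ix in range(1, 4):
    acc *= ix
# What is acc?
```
Trace:
  acc=1
  acc=1, ix=1
  acc=2, ix=2
  acc=6, ix=3

Final answer: 6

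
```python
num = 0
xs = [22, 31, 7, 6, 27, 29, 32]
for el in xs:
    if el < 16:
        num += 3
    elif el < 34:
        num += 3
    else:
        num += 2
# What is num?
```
Trace:
  num=0
  num=3, el=22
  num=6, el=31
  num=9, el=7
  num=12, el=6
  num=15, el=27
  num=18, el=29
  num=21, el=32

Final answer: 21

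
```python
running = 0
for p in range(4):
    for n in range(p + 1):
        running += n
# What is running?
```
Trace:
  running=0
  running=0, p=0, n=0
  running=0, p=1, n=0
  running=1, p=1, n=1
  running=1, p=2, n=0
  running=2, p=2, n=1
  running=4, p=2, n=2
  running=4, p=3, n=0
  running=5, p=3, n=1
  running=7, p=3, n=2
  running=10, p=3, n=3

Final answer: 10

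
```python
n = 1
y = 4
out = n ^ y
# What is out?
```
Trace:
  n=1
  n=1, y=4
  n=1, y=4, out=5

Final answer: 5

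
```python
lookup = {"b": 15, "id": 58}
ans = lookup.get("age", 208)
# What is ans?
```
Trace:
  lookup={'b': 15, 'id': 58}
  lookup={'b': 15, 'id': 58}, ans=208

Final answer: 208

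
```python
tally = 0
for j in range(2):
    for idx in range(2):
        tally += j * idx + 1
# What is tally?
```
Trace:
  tally=0
  tally=1, j=0, idx=0
  tally=2, j=0, idx=1
  tally=3, j=1, idx=0
  tally=5, j=1, idx=1

Final answer: 5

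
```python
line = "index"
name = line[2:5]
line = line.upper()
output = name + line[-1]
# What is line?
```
Trace:
  line='index'
  line='index', name='dex'
  line='INDEX', name='dex'
  line='INDEX', name='dex', output='dexX'

Final answer: 'INDEX'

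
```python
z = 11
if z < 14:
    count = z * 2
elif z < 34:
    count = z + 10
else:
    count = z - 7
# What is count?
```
Trace:
  z=11
  z=11, count=22

Final answer: 22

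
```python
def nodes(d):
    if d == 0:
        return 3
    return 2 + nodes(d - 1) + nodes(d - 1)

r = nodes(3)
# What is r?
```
Call trace (a repeated sub-call is expanded the first time; later identical calls just restate its return value):
nodes(d=3)
  nodes(d=2)
    nodes(d=1)
      nodes(d=0)
      -> return 3
      nodes(d=0)
      -> return 3
    -> return 8
    nodes(d=1) -> return 8  (same call as traced above)
  -> return 18
  nodes(d=2) -> return 18  (same call as traced above)
-> return 38

Final answer: 38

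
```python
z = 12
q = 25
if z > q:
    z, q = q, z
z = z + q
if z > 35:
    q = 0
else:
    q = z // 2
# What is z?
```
Trace:
  z=12
  z=12, q=25
  z=12, q=25
  z=37, q=25
  z=37, q=0

Final answer: 37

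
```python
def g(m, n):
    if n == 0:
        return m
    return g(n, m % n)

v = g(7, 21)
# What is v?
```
Call trace:
g(m=7, n=21)
  g(m=21, n=7)
    g(m=7, n=0)
    -> return 7
  -> return 7
-> return 7

Final answer: 7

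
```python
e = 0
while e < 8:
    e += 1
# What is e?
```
Trace:
  e=0
  e=1
  e=2
  e=3
  e=4
  e=5
  e=6
  e=7
  e=8

Final answer: 8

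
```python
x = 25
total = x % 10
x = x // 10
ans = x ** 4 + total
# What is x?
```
Trace:
  x=25
  x=25, total=5
  x=2, total=5
  x=2, total=5, ans=21

Final answer: 2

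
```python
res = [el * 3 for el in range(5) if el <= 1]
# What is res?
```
Trace:
  el=0
  el=1
  el=2
  el=3
  el=4
  res=[0, 3]

Final answer: [0, 3]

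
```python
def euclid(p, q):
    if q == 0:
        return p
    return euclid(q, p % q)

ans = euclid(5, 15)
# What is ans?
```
Call trace:
euclid(p=5, q=15)
  euclid(p=15, q=5)
    euclid(p=5, q=0)
    -> return 5
  -> return 5
-> return 5

Final answer: 5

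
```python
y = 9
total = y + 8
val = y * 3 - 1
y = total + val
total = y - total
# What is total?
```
Trace:
  y=9
  y=9, total=17
  y=9, total=17, val=26
  y=43, total=17, val=26
  y=43, total=26, val=26

Final answer: 26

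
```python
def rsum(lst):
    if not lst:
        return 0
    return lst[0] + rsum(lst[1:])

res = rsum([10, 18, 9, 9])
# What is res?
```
Call trace:
rsum(lst=[10, 18, 9, 9])
  rsum(lst=[18, 9, 9])
    rsum(lst=[9, 9])
      rsum(lst=[9])
        rsum(lst=[])
        -> return 0
      -> return 9
    -> return 18
  -> return 36
-> return 46

Final answer: 46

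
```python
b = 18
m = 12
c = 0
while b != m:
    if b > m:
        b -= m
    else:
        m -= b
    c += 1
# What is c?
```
Trace:
  b=18
  b=18, m=12
  b=18, m=12, c=0
  b=6, m=12, c=1
  b=6, m=6, c=2

Final answer: 2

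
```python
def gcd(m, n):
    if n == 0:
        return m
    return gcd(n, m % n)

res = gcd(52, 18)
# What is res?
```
Call trace:
gcd(m=52, n=18)
  gcd(m=18, n=16)
    gcd(m=16, n=2)
      gcd(m=2, n=0)
      -> return 2
    -> return 2
  -> return 2
-> return 2

Final answer: 2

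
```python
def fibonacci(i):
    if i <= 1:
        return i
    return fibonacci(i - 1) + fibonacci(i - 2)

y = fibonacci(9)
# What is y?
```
Call trace (a repeated sub-call is expanded the first time; later identical calls just restate its return value):
fibonacci(i=9)
  fibonacci(i=8)
    fibonacci(i=7)
      fibonacci(i=6)
        fibonacci(i=5)
          fibonacci(i=4)
            fibonacci(i=3)
              fibonacci(i=2)
                fibonacci(i=1)
                -> return 1
                fibonacci(i=0)
                -> return 0
              -> return 1
              fibonacci(i=1)
              -> return 1
            -> return 2
            fibonacci(i=2) -> return 1  (same call as traced above)
          -> return 3
          fibonacci(i=3) -> return 2  (same call as traced above)
        -> return 5
        fibonacci(i=4) -> return 3  (same call as traced above)
      -> return 8
      fibonacci(i=5) -> return 5  (same call as traced above)
    -> return 13
    fibonacci(i=6) -> return 8  (same call as traced above)
  -> return 21
  fibonacci(i=7) -> return 13  (same call as traced above)
-> return 34

Final answer: 34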